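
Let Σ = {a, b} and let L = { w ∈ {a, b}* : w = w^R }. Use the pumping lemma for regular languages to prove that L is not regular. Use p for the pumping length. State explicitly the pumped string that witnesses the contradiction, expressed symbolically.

a^{p+k} b a^p

Assume L is regular; let p be its pumping constant.
Take w = a^p b a^p, a palindrome of length 2p+1 ≥ p.
Write w = xyz as guaranteed by the lemma, with |xy| ≤ p and |y| > 0.
Since the first p symbols of w are all a's and |xy| ≤ p, y lies entirely in the leading a-block: y = a^k for some k with 1 ≤ k ≤ p.
Pump with i = 2: xy^2z = a^{p+k} b a^p. Its reverse is a^p b a^{p+k}, which differs from xy^2z since k ≥ 1. So xy^2z is not a palindrome and xy^2z ∉ L.
This contradicts the pumping lemma, so L is not regular.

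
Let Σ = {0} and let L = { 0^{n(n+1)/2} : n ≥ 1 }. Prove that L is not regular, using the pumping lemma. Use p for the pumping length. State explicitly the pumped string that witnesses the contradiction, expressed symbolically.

0^{p(p+1)/2+k}

Toward a contradiction, assume L is regular with pumping length p.
Take w = 0^{p(p+1)/2} ∈ L with |w| = p(p+1)/2 ≥ p.
The pumping lemma gives a decomposition w = xyz where |xy| ≤ p and |y| ≥ 1.
Then y = 0^k for some k with 1 ≤ k ≤ p.
Pump with i = 2: xy^2z = 0^{p(p+1)/2+k}. Since 1 ≤ k ≤ p, p(p+1)/2 < p(p+1)/2+k ≤ p(p+1)/2+p < (p+1)(p+2)/2, so p(p+1)/2+k is strictly between consecutive triangular numbers. So xy^2z ∉ L.
This is a contradiction; hence L is not regular.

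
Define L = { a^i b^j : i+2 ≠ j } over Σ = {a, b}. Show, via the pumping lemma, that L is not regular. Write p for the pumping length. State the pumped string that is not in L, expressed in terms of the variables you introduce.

Assume L is regular. Let p be the pumping length given by the pumping lemma.
Choose w = a^p b^{p+p!+2}. Since p ≠ (p+p!+2)-2 = p+p!, w ∈ L; and |w| ≥ p.
The pumping lemma gives a decomposition w = xyz where |xy| ≤ p and |y| > 0.
The first p characters of w are a's, so xy (and hence y) consists only of a's. Write y = a^k, 1 ≤ k ≤ p.
Since 1 ≤ k ≤ p, k divides p!; set t = 1 + p!/k. Then xy^t z has p + (p!/k)·k = p + p! copies of a. Now the a-count is p+p! and (b-count)-2 = (p+p!+2)-2 = p+p!, so i+2 ≠ j fails. So xy^t z = a^{p+p!} b^{p+p!+2} ∉ L.
This is a contradiction; hence L is not regular.

a^{p+p!} b^{p+p!+2}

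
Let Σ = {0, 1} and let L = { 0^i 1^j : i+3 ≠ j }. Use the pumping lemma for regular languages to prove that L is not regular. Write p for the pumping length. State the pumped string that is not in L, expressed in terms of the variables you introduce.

Assume L is regular; let p be its pumping constant.
Choose w = 0^p 1^{p+p!+3}. Since p ≠ (p+p!+3)-3 = p+p!, w ∈ L; and |w| ≥ p.
The pumping lemma gives a decomposition w = xyz where |xy| ≤ p and y is nonempty.
Since the first p symbols of w are all 0's and |xy| ≤ p, y lies entirely in the leading 0-block: y = 0^k for some k with 1 ≤ k ≤ p.
Since 1 ≤ k ≤ p, k divides p!; set t = 1 + p!/k. Then xy^t z has p + (p!/k)·k = p + p! copies of 0. Now the 0-count is p+p! and (1-count)-3 = (p+p!+3)-3 = p+p!, so i+3 ≠ j fails. So xy^t z = 0^{p+p!} 1^{p+p!+3} ∉ L.
Contradiction. Therefore L is not regular.

0^{p+p!} 1^{p+p!+3}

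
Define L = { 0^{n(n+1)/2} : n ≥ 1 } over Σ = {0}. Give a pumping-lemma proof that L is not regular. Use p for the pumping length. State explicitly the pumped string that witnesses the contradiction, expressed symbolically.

Assume L is regular. Let p be the pumping length given by the pumping lemma.
Take w = 0^{p(p+1)/2} ∈ L with |w| = p(p+1)/2 ≥ p.
Write w = xyz as guaranteed by the lemma, with |xy| ≤ p and y is nonempty.
Then y = 0^k for some k with 1 ≤ k ≤ p.
Pump with i = 2: xy^2z = 0^{p(p+1)/2+k}. Since 1 ≤ k ≤ p, p(p+1)/2 < p(p+1)/2+k ≤ p(p+1)/2+p < (p+1)(p+2)/2, so p(p+1)/2+k is strictly between consecutive triangular numbers. So xy^2z ∉ L.
Contradiction. Therefore L is not regular.

0^{p(p+1)/2+k}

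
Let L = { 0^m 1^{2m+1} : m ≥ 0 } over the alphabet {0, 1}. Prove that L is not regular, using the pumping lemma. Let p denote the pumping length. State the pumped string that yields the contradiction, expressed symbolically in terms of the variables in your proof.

0^{p+k} 1^{2p+1}

Toward a contradiction, assume L is regular with pumping length p.
Choose w = 0^p 1^{2p+1}, which is in L with |w| = 3p+1 ≥ p.
The pumping lemma gives a decomposition w = xyz where |xy| ≤ p and |y| ≥ 1.
Since the first p symbols of w are all 0's and |xy| ≤ p, y lies entirely in the leading 0-block: y = 0^k for some k with 1 ≤ k ≤ p.
Pump with i = 2: xy^2z = 0^{p+k} 1^{2p+1}. For this to lie in L we would need 2p+1 = 2(p+k)+1, which forces k = 0. But k ≥ 1, so xy^2z ∉ L.
This is a contradiction; hence L is not regular.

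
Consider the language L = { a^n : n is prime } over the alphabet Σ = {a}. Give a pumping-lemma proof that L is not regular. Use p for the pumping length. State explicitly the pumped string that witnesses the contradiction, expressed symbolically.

Assume L is regular. Let p be the pumping length given by the pumping lemma.
Let q be a prime with q ≥ p+2 (infinitely many primes exist), and take w = a^q ∈ L with |w| = q ≥ p.
Write w = xyz as guaranteed by the lemma, with |xy| ≤ p and y is nonempty.
Then y = a^k for some k with 1 ≤ k ≤ p.
Since 1 ≤ k ≤ p, |xz| = q-k. Pump with i = q+1: |xy^{q+1}z| = (q-k)+(q+1)k = q+qk = q(1+k), which is composite (both factors ≥ 2). So xy^{q+1}z = a^{q(1+k)} ∉ L.
This contradicts the pumping lemma, so L is not regular.

a^{q(1+k)}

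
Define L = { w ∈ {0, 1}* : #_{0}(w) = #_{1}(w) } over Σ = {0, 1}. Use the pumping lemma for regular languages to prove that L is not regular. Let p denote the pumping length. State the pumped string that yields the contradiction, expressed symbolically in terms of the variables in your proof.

0^{p+k} 1^p

Suppose for contradiction that L is regular, and let p be the pumping length.
Choose w = 0^p 1^p ∈ L with |w| = 2p ≥ p.
Write w = xyz as guaranteed by the lemma, with |xy| ≤ p and |y| > 0.
Since the first p symbols of w are all 0's and |xy| ≤ p, y lies entirely in the leading 0-block: y = 0^k for some k with 1 ≤ k ≤ p.
Pump with i = 2: xy^2z = 0^{p+k} 1^p has p+k occurrences of 0 but only p of 1. Since k ≥ 1 the counts differ, so xy^2z ∉ L.
This contradicts the pumping lemma, so L is not regular.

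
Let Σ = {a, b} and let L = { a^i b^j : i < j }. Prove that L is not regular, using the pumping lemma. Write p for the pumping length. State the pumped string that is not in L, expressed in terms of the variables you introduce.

a^{p+k} b^{p+1}

Assume L is regular; let p be its pumping constant.
Choose w = a^p b^{p+1} ∈ L, with |w| = 2p+1 ≥ p.
The pumping lemma gives a decomposition w = xyz where |xy| ≤ p and y is nonempty.
The first p characters of w are a's, so xy (and hence y) consists only of a's. Write y = a^k, 1 ≤ k ≤ p.
Consider xy^2z = a^{p+k} b^{p+1}. Since k ≥ 1, the a-count p+k is at least p+1, so i < j fails; thus xy^2z ∉ L.
This is a contradiction; hence L is not regular.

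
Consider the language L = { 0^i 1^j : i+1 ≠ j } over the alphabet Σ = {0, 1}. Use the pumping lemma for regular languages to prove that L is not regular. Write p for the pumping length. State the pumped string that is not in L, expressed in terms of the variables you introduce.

Toward a contradiction, assume L is regular with pumping length p.
Choose w = 0^p 1^{p+p!+1}. Since p ≠ (p+p!+1)-1 = p+p!, w ∈ L; and |w| ≥ p.
The pumping lemma gives a decomposition w = xyz where |xy| ≤ p and |y| ≥ 1.
The first p characters of w are 0's, so xy (and hence y) consists only of 0's. Write y = 0^k, 1 ≤ k ≤ p.
Since 1 ≤ k ≤ p, k divides p!; set t = 1 + p!/k. Then xy^t z has p + (p!/k)·k = p + p! copies of 0. Now the 0-count is p+p! and (1-count)-1 = (p+p!+1)-1 = p+p!, so i+1 ≠ j fails. So xy^t z = 0^{p+p!} 1^{p+p!+1} ∉ L.
Contradiction. Therefore L is not regular.

0^{p+p!} 1^{p+p!+1}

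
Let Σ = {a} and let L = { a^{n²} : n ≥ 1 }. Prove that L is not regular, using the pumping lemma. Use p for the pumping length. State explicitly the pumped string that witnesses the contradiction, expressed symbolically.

Toward a contradiction, assume L is regular with pumping length p.
Take w = a^{p²} ∈ L with |w| = p² ≥ p.
The pumping lemma gives a decomposition w = xyz where |xy| ≤ p and y is nonempty.
Then y = a^k for some k with 1 ≤ k ≤ p.
Pump with i = 2: xy^2z = a^{p²+k}. Since 1 ≤ k ≤ p, p² < p²+k ≤ p²+p < (p+1)², so p²+k lies strictly between consecutive squares and is not a perfect square. So xy^2z ∉ L.
This contradicts the pumping lemma, so L is not regular.

a^{p²+k}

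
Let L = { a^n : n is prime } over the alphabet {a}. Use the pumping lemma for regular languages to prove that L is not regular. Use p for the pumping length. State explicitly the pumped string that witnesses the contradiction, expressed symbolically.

Suppose for contradiction that L is regular, and let p be the pumping length.
Let q be a prime with q ≥ p+2 (infinitely many primes exist), and take w = a^q ∈ L with |w| = q ≥ p.
The pumping lemma gives a decomposition w = xyz where |xy| ≤ p and y is nonempty.
Then y = a^k for some k with 1 ≤ k ≤ p.
Since 1 ≤ k ≤ p, |xz| = q-k. Pump with i = q+1: |xy^{q+1}z| = (q-k)+(q+1)k = q+qk = q(1+k), which is composite (both factors ≥ 2). So xy^{q+1}z = a^{q(1+k)} ∉ L.
This is a contradiction; hence L is not regular.

a^{q(1+k)}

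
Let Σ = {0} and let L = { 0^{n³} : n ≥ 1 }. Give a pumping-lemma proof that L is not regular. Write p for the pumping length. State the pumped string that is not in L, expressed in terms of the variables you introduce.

Suppose for contradiction that L is regular, and let p be the pumping length.
Take w = 0^{p³} ∈ L with |w| = p³ ≥ p.
Write w = xyz as guaranteed by the lemma, with |xy| ≤ p and |y| > 0.
Then y = 0^k for some k with 1 ≤ k ≤ p.
Pump with i = 2: xy^2z = 0^{p³+k}. Since 1 ≤ k ≤ p, p³ < p³+k ≤ p³+p < p³+3p²+3p+1 = (p+1)³, so p³+k is not a perfect cube. So xy^2z ∉ L.
This is a contradiction; hence L is not regular.

0^{p³+k}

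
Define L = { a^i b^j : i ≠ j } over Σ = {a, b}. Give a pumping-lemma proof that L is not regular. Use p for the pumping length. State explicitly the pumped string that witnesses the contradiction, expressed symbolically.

a^{p+p!} b^{p+p!}

Suppose for contradiction that L is regular, and let p be the pumping length.
Choose w = a^p b^{p+p!}. Since p ≠ p+p!, w ∈ L; and |w| ≥ p.
Write w = xyz as guaranteed by the lemma, with |xy| ≤ p and y is nonempty.
Since the first p symbols of w are all a's and |xy| ≤ p, y lies entirely in the leading a-block: y = a^k for some k with 1 ≤ k ≤ p.
Since 1 ≤ k ≤ p, k divides p!; set t = 1 + p!/k. Then xy^t z has p + (p!/k)·k = p + p! copies of a. Now the a-count equals the b-count, so i ≠ j fails. So xy^t z = a^{p+p!} b^{p+p!} ∉ L.
Contradiction. Therefore L is not regular.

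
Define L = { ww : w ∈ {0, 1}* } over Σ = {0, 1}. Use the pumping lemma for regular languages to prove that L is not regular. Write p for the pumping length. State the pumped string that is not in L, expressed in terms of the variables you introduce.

Suppose for contradiction that L is regular, and let p be the pumping length.
Take w = 0^p 1^p 0^p 1^p = uu where u = 0^p1^p; then w ∈ L and |w| = 4p ≥ p.
Write w = xyz as guaranteed by the lemma, with |xy| ≤ p and |y| > 0.
Since the first p symbols of w are all 0's and |xy| ≤ p, y lies entirely in the leading 0-block: y = 0^k for some k with 1 ≤ k ≤ p.
Pump with i = 2: xy^2z = 0^{p+k} 1^p 0^p 1^p, of length 4p+k. Suppose this equals vv. The string starts with 0 and ends with 1, so v does too; thus the boundary between the two copies of v is a 1→0 transition. There is exactly one such transition, at position 2p+k, so |v| = 2p+k and |vv| = 4p+2k ≠ 4p+k since k ≥ 1. So xy^2z ∉ L.
Contradiction. Therefore L is not regular.

0^{p+k} 1^p 0^p 1^p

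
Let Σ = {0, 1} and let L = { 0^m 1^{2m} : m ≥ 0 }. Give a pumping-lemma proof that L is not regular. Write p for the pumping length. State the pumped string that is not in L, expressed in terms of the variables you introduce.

Toward a contradiction, assume L is regular with pumping length p.
Let w = 0^p 1^{2p} ∈ L; note |w| = 3p ≥ p.
By the pumping lemma, w = xyz with |xy| ≤ p and |y| ≥ 1.
The first p characters of w are 0's, so xy (and hence y) consists only of 0's. Write y = 0^k, 1 ≤ k ≤ p.
Pump with i = 2: xy^2z = 0^{p+k} 1^{2p}. For this to lie in L we would need 2p = 2(p+k), which forces k = 0. But k ≥ 1, so xy^2z ∉ L.
Contradiction. Therefore L is not regular.

0^{p+k} 1^{2p}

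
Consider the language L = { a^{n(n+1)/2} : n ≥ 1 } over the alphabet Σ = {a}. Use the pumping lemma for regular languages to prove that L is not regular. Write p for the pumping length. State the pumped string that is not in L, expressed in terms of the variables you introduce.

a^{p(p+1)/2+k}

Suppose for contradiction that L is regular, and let p be the pumping length.
Take w = a^{p(p+1)/2} ∈ L with |w| = p(p+1)/2 ≥ p.
The pumping lemma gives a decomposition w = xyz where |xy| ≤ p and |y| > 0.
Then y = a^k for some k with 1 ≤ k ≤ p.
Pump with i = 2: xy^2z = a^{p(p+1)/2+k}. Since 1 ≤ k ≤ p, p(p+1)/2 < p(p+1)/2+k ≤ p(p+1)/2+p < (p+1)(p+2)/2, so p(p+1)/2+k is strictly between consecutive triangular numbers. So xy^2z ∉ L.
This contradicts the pumping lemma, so L is not regular.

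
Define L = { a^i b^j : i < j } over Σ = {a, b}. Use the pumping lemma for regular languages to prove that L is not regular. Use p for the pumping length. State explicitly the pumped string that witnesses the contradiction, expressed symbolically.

Suppose for contradiction that L is regular, and let p be the pumping length.
Choose w = a^p b^{p+1} ∈ L, with |w| = 2p+1 ≥ p.
The pumping lemma gives a decomposition w = xyz where |xy| ≤ p and |y| ≥ 1.
The first p characters of w are a's, so xy (and hence y) consists only of a's. Write y = a^k, 1 ≤ k ≤ p.
Consider xy^2z = a^{p+k} b^{p+1}. Since k ≥ 1, the a-count p+k is at least p+1, so i < j fails; thus xy^2z ∉ L.
This contradicts the pumping lemma, so L is not regular.

a^{p+k} b^{p+1}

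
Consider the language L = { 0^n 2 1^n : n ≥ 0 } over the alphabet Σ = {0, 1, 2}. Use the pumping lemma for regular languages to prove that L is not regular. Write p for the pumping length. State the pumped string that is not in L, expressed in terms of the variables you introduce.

Toward a contradiction, assume L is regular with pumping length p.
Take w = 0^p 2 1^p ∈ L with |w| = 2p+1 ≥ p.
The pumping lemma gives a decomposition w = xyz where |xy| ≤ p and y is nonempty.
Because |xy| ≤ p and w begins with p copies of 0, we have y = 0^k with 1 ≤ k ≤ p.
Pump with i = 2: xy^2z = 0^{p+k} 2 1^p, which would require p+k = p. But k ≥ 1, so xy^2z ∉ L.
This contradicts the pumping lemma, so L is not regular.

0^{p+k} 2 1^p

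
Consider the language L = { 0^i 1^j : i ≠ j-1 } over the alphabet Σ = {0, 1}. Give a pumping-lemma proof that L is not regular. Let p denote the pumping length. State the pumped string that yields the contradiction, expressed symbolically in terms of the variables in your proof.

Suppose for contradiction that L is regular, and let p be the pumping length.
Choose w = 0^p 1^{p+p!+1}. Since p ≠ (p+p!+1)-1 = p+p!, w ∈ L; and |w| ≥ p.
By the pumping lemma, w = xyz with |xy| ≤ p and |y| > 0.
Since the first p symbols of w are all 0's and |xy| ≤ p, y lies entirely in the leading 0-block: y = 0^k for some k with 1 ≤ k ≤ p.
Since 1 ≤ k ≤ p, k divides p!; set t = 1 + p!/k. Then xy^t z has p + (p!/k)·k = p + p! copies of 0. Now the 0-count is p+p! and (1-count)-1 = (p+p!+1)-1 = p+p!, so i ≠ j-1 fails. So xy^t z = 0^{p+p!} 1^{p+p!+1} ∉ L.
This contradicts the pumping lemma, so L is not regular.

0^{p+p!} 1^{p+p!+1}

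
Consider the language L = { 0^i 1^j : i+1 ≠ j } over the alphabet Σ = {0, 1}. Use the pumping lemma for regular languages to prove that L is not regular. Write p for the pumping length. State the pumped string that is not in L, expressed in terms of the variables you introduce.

0^{p+p!} 1^{p+p!+1}

Assume L is regular; let p be its pumping constant.
Choose w = 0^p 1^{p+p!+1}. Since p ≠ (p+p!+1)-1 = p+p!, w ∈ L; and |w| ≥ p.
The pumping lemma gives a decomposition w = xyz where |xy| ≤ p and y is nonempty.
Since the first p symbols of w are all 0's and |xy| ≤ p, y lies entirely in the leading 0-block: y = 0^k for some k with 1 ≤ k ≤ p.
Since 1 ≤ k ≤ p, k divides p!; set t = 1 + p!/k. Then xy^t z has p + (p!/k)·k = p + p! copies of 0. Now the 0-count is p+p! and (1-count)-1 = (p+p!+1)-1 = p+p!, so i+1 ≠ j fails. So xy^t z = 0^{p+p!} 1^{p+p!+1} ∉ L.
This is a contradiction; hence L is not regular.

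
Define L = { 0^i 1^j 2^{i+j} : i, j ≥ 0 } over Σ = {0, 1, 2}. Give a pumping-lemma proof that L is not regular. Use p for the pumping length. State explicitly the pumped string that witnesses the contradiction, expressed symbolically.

Toward a contradiction, assume L is regular with pumping length p.
Take w = 0^p 1^p 2^{2p} ∈ L (with i=j=p, i+j=2p), |w| = 4p ≥ p.
Write w = xyz as guaranteed by the lemma, with |xy| ≤ p and y is nonempty.
Because |xy| ≤ p and w begins with p copies of 0, we have y = 0^k with 1 ≤ k ≤ p.
Consider xy^2z = 0^{p+k} 1^p 2^{2p}. Now the 0- and 1-counts sum to 2p+k, but the 2-count is 2p ≠ 2p+k. So xy^2z ∉ L.
Contradiction. Therefore L is not regular.

0^{p+k} 1^p 2^{2p}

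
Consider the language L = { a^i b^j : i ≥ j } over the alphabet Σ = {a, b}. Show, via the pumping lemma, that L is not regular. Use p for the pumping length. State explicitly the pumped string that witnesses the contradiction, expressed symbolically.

a^{p-k} b^p

Toward a contradiction, assume L is regular with pumping length p.
Choose w = a^p b^p ∈ L, with |w| = 2p ≥ p.
By the pumping lemma, w = xyz with |xy| ≤ p and |y| > 0.
Since the first p symbols of w are all a's and |xy| ≤ p, y lies entirely in the leading a-block: y = a^k for some k with 1 ≤ k ≤ p.
Consider xy^0z = xz = a^{p-k} b^p. Since k ≥ 1, the a-count p-k is less than p, so i ≥ j fails; thus xz ∉ L.
This contradicts the pumping lemma, so L is not regular.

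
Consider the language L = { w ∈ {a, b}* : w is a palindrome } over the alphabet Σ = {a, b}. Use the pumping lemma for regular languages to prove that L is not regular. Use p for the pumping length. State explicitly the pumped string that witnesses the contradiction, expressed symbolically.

a^{p+k} b a^p

Assume L is regular. Let p be the pumping length given by the pumping lemma.
Take w = a^p b a^p, a palindrome of length 2p+1 ≥ p.
The pumping lemma gives a decomposition w = xyz where |xy| ≤ p and |y| > 0.
Because |xy| ≤ p and w begins with p copies of a, we have y = a^k with 1 ≤ k ≤ p.
Pump with i = 2: xy^2z = a^{p+k} b a^p. Its reverse is a^p b a^{p+k}, which differs from xy^2z since k ≥ 1. So xy^2z is not a palindrome and xy^2z ∉ L.
This is a contradiction; hence L is not regular.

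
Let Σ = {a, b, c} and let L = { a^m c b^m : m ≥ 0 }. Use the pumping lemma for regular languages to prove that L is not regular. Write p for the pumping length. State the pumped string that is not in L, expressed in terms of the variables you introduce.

a^{p+k} c b^p

Assume L is regular. Let p be the pumping length given by the pumping lemma.
Take w = a^p c b^p ∈ L with |w| = 2p+1 ≥ p.
By the pumping lemma, w = xyz with |xy| ≤ p and |y| ≥ 1.
The first p characters of w are a's, so xy (and hence y) consists only of a's. Write y = a^k, 1 ≤ k ≤ p.
Pump with i = 2: xy^2z = a^{p+k} c b^p, which would require p+k = p. But k ≥ 1, so xy^2z ∉ L.
This contradicts the pumping lemma, so L is not regular.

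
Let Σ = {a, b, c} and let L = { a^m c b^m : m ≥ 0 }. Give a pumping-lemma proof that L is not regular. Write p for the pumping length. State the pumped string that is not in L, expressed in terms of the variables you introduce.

a^{p+k} c b^p

Suppose for contradiction that L is regular, and let p be the pumping length.
Take w = a^p c b^p ∈ L with |w| = 2p+1 ≥ p.
Write w = xyz as guaranteed by the lemma, with |xy| ≤ p and y is nonempty.
Because |xy| ≤ p and w begins with p copies of a, we have y = a^k with 1 ≤ k ≤ p.
Pump with i = 2: xy^2z = a^{p+k} c b^p, which would require p+k = p. But k ≥ 1, so xy^2z ∉ L.
This contradicts the pumping lemma, so L is not regular.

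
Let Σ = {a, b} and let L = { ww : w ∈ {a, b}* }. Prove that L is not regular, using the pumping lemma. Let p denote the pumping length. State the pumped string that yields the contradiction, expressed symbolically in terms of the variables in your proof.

a^{p+k} b^p a^p b^p

Assume L is regular; let p be its pumping constant.
Take w = a^p b^p a^p b^p = uu where u = a^pb^p; then w ∈ L and |w| = 4p ≥ p.
The pumping lemma gives a decomposition w = xyz where |xy| ≤ p and |y| > 0.
The first p characters of w are a's, so xy (and hence y) consists only of a's. Write y = a^k, 1 ≤ k ≤ p.
Pump with i = 2: xy^2z = a^{p+k} b^p a^p b^p, of length 4p+k. Suppose this equals vv. The string starts with a and ends with b, so v does too; thus the boundary between the two copies of v is a b→a transition. There is exactly one such transition, at position 2p+k, so |v| = 2p+k and |vv| = 4p+2k ≠ 4p+k since k ≥ 1. So xy^2z ∉ L.
This is a contradiction; hence L is not regular.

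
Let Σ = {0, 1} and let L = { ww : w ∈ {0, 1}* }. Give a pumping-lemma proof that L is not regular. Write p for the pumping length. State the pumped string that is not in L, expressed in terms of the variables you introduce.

Assume L is regular; let p be its pumping constant.
Take w = 0^p 1^p 0^p 1^p = uu where u = 0^p1^p; then w ∈ L and |w| = 4p ≥ p.
By the pumping lemma, w = xyz with |xy| ≤ p and y is nonempty.
The first p characters of w are 0's, so xy (and hence y) consists only of 0's. Write y = 0^k, 1 ≤ k ≤ p.
Pump with i = 2: xy^2z = 0^{p+k} 1^p 0^p 1^p, of length 4p+k. Suppose this equals vv. The string starts with 0 and ends with 1, so v does too; thus the boundary between the two copies of v is a 1→0 transition. There is exactly one such transition, at position 2p+k, so |v| = 2p+k and |vv| = 4p+2k ≠ 4p+k since k ≥ 1. So xy^2z ∉ L.
This contradicts the pumping lemma, so L is not regular.

0^{p+k} 1^p 0^p 1^p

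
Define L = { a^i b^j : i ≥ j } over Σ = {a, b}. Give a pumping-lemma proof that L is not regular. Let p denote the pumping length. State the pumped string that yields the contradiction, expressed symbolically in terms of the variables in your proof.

a^{p-k} b^p

Assume L is regular; let p be its pumping constant.
Choose w = a^p b^p ∈ L, with |w| = 2p ≥ p.
By the pumping lemma, w = xyz with |xy| ≤ p and |y| > 0.
Because |xy| ≤ p and w begins with p copies of a, we have y = a^k with 1 ≤ k ≤ p.
Consider xy^0z = xz = a^{p-k} b^p. Since k ≥ 1, the a-count p-k is less than p, so i ≥ j fails; thus xz ∉ L.
Contradiction. Therefore L is not regular.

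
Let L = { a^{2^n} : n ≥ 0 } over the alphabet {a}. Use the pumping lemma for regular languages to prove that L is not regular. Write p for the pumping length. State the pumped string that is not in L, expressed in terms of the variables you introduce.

a^{2^p+k}

Suppose for contradiction that L is regular, and let p be the pumping length.
Take w = a^{2^p} ∈ L with |w| = 2^p ≥ p.
By the pumping lemma, w = xyz with |xy| ≤ p and |y| > 0.
Then y = a^k for some k with 1 ≤ k ≤ p.
Pump with i = 2: xy^2z = a^{2^p+k}. Since 1 ≤ k ≤ p < 2^p, we have 2^p < 2^p+k < 2^{p+1}, so 2^p+k is not a power of 2. So xy^2z ∉ L.
Contradiction. Therefore L is not regular.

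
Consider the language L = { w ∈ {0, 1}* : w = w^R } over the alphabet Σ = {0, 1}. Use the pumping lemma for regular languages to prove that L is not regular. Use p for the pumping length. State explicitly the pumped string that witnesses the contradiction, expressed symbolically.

0^{p+k} 1 0^p

Suppose for contradiction that L is regular, and let p be the pumping length.
Take w = 0^p 1 0^p, a palindrome of length 2p+1 ≥ p.
The pumping lemma gives a decomposition w = xyz where |xy| ≤ p and y is nonempty.
The first p characters of w are 0's, so xy (and hence y) consists only of 0's. Write y = 0^k, 1 ≤ k ≤ p.
Pump with i = 2: xy^2z = 0^{p+k} 1 0^p. Its reverse is 0^p 1 0^{p+k}, which differs from xy^2z since k ≥ 1. So xy^2z is not a palindrome and xy^2z ∉ L.
Contradiction. Therefore L is not regular.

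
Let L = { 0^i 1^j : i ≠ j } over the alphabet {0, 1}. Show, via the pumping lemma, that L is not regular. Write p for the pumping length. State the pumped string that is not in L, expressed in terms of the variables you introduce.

0^{p+p!} 1^{p+p!}

Assume L is regular; let p be its pumping constant.
Choose w = 0^p 1^{p+p!}. Since p ≠ p+p!, w ∈ L; and |w| ≥ p.
Write w = xyz as guaranteed by the lemma, with |xy| ≤ p and |y| ≥ 1.
Since the first p symbols of w are all 0's and |xy| ≤ p, y lies entirely in the leading 0-block: y = 0^k for some k with 1 ≤ k ≤ p.
Since 1 ≤ k ≤ p, k divides p!; set t = 1 + p!/k. Then xy^t z has p + (p!/k)·k = p + p! copies of 0. Now the 0-count equals the 1-count, so i ≠ j fails. So xy^t z = 0^{p+p!} 1^{p+p!} ∉ L.
This contradicts the pumping lemma, so L is not regular.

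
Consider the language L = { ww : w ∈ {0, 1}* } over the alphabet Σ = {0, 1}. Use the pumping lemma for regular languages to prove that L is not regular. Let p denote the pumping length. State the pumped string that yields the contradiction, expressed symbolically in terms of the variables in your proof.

Toward a contradiction, assume L is regular with pumping length p.
Take w = 0^p 1^p 0^p 1^p = uu where u = 0^p1^p; then w ∈ L and |w| = 4p ≥ p.
By the pumping lemma, w = xyz with |xy| ≤ p and y is nonempty.
The first p characters of w are 0's, so xy (and hence y) consists only of 0's. Write y = 0^k, 1 ≤ k ≤ p.
Pump with i = 2: xy^2z = 0^{p+k} 1^p 0^p 1^p, of length 4p+k. Suppose this equals vv. The string starts with 0 and ends with 1, so v does too; thus the boundary between the two copies of v is a 1→0 transition. There is exactly one such transition, at position 2p+k, so |v| = 2p+k and |vv| = 4p+2k ≠ 4p+k since k ≥ 1. So xy^2z ∉ L.
This is a contradiction; hence L is not regular.

0^{p+k} 1^p 0^p 1^p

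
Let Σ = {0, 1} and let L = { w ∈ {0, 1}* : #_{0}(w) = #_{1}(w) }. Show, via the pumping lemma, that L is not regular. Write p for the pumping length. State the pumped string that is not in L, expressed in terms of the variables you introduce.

Assume L is regular; let p be its pumping constant.
Choose w = 0^p 1^p ∈ L with |w| = 2p ≥ p.
The pumping lemma gives a decomposition w = xyz where |xy| ≤ p and |y| ≥ 1.
The first p characters of w are 0's, so xy (and hence y) consists only of 0's. Write y = 0^k, 1 ≤ k ≤ p.
Pump with i = 2: xy^2z = 0^{p+k} 1^p has p+k occurrences of 0 but only p of 1. Since k ≥ 1 the counts differ, so xy^2z ∉ L.
This contradicts the pumping lemma, so L is not regular.

0^{p+k} 1^p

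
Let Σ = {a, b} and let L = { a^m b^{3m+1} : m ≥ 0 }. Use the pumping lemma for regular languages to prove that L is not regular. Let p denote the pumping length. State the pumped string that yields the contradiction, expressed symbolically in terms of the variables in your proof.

Toward a contradiction, assume L is regular with pumping length p.
Choose w = a^p b^{3p+1}, which is in L with |w| = 4p+1 ≥ p.
Write w = xyz as guaranteed by the lemma, with |xy| ≤ p and y is nonempty.
The first p characters of w are a's, so xy (and hence y) consists only of a's. Write y = a^k, 1 ≤ k ≤ p.
Pump with i = 2: xy^2z = a^{p+k} b^{3p+1}. For this to lie in L we would need 3p+1 = 3(p+k)+1, which forces k = 0. But k ≥ 1, so xy^2z ∉ L.
This contradicts the pumping lemma, so L is not regular.

a^{p+k} b^{3p+1}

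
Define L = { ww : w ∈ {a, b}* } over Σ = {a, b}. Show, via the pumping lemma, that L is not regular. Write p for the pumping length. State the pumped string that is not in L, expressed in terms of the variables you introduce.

Toward a contradiction, assume L is regular with pumping length p.
Take w = a^p b^p a^p b^p = uu where u = a^pb^p; then w ∈ L and |w| = 4p ≥ p.
The pumping lemma gives a decomposition w = xyz where |xy| ≤ p and y is nonempty.
Because |xy| ≤ p and w begins with p copies of a, we have y = a^k with 1 ≤ k ≤ p.
Pump with i = 2: xy^2z = a^{p+k} b^p a^p b^p, of length 4p+k. Suppose this equals vv. The string starts with a and ends with b, so v does too; thus the boundary between the two copies of v is a b→a transition. There is exactly one such transition, at position 2p+k, so |v| = 2p+k and |vv| = 4p+2k ≠ 4p+k since k ≥ 1. So xy^2z ∉ L.
Contradiction. Therefore L is not regular.

a^{p+k} b^p a^p b^p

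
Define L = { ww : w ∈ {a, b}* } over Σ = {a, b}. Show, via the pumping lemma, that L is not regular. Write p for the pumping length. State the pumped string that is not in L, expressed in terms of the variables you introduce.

Toward a contradiction, assume L is regular with pumping length p.
Take w = a^p b^p a^p b^p = uu where u = a^pb^p; then w ∈ L and |w| = 4p ≥ p.
The pumping lemma gives a decomposition w = xyz where |xy| ≤ p and |y| ≥ 1.
Since the first p symbols of w are all a's and |xy| ≤ p, y lies entirely in the leading a-block: y = a^k for some k with 1 ≤ k ≤ p.
Pump with i = 2: xy^2z = a^{p+k} b^p a^p b^p, of length 4p+k. Suppose this equals vv. The string starts with a and ends with b, so v does too; thus the boundary between the two copies of v is a b→a transition. There is exactly one such transition, at position 2p+k, so |v| = 2p+k and |vv| = 4p+2k ≠ 4p+k since k ≥ 1. So xy^2z ∉ L.
Contradiction. Therefore L is not regular.

a^{p+k} b^p a^p b^p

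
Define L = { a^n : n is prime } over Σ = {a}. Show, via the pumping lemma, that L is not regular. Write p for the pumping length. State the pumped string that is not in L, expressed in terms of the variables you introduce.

a^{q(1+k)}

Toward a contradiction, assume L is regular with pumping length p.
Let q be a prime with q ≥ p+2 (infinitely many primes exist), and take w = a^q ∈ L with |w| = q ≥ p.
The pumping lemma gives a decomposition w = xyz where |xy| ≤ p and |y| ≥ 1.
Then y = a^k for some k with 1 ≤ k ≤ p.
Since 1 ≤ k ≤ p, |xz| = q-k. Pump with i = q+1: |xy^{q+1}z| = (q-k)+(q+1)k = q+qk = q(1+k), which is composite (both factors ≥ 2). So xy^{q+1}z = a^{q(1+k)} ∉ L.
This contradicts the pumping lemma, so L is not regular.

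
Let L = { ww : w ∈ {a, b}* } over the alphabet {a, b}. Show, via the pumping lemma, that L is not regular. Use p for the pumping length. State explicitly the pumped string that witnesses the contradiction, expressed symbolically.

a^{p+k} b^p a^p b^p

Toward a contradiction, assume L is regular with pumping length p.
Take w = a^p b^p a^p b^p = uu where u = a^pb^p; then w ∈ L and |w| = 4p ≥ p.
Write w = xyz as guaranteed by the lemma, with |xy| ≤ p and |y| ≥ 1.
Since the first p symbols of w are all a's and |xy| ≤ p, y lies entirely in the leading a-block: y = a^k for some k with 1 ≤ k ≤ p.
Pump with i = 2: xy^2z = a^{p+k} b^p a^p b^p, of length 4p+k. Suppose this equals vv. The string starts with a and ends with b, so v does too; thus the boundary between the two copies of v is a b→a transition. There is exactly one such transition, at position 2p+k, so |v| = 2p+k and |vv| = 4p+2k ≠ 4p+k since k ≥ 1. So xy^2z ∉ L.
This contradicts the pumping lemma, so L is not regular.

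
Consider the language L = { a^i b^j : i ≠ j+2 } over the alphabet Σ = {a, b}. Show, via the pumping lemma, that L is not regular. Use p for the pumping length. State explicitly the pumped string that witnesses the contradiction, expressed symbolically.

a^{p+p!} b^{p+p!-2}

Assume L is regular. Let p be the pumping length given by the pumping lemma.
Choose w = a^p b^{p+p!-2}. Since p ≠ (p+p!-2)+2 = p+p!, w ∈ L; and |w| ≥ p.
By the pumping lemma, w = xyz with |xy| ≤ p and y is nonempty.
Since the first p symbols of w are all a's and |xy| ≤ p, y lies entirely in the leading a-block: y = a^k for some k with 1 ≤ k ≤ p.
Since 1 ≤ k ≤ p, k divides p!; set t = 1 + p!/k. Then xy^t z has p + (p!/k)·k = p + p! copies of a. Now the a-count is p+p! and (b-count)+2 = (p+p!-2)+2 = p+p!, so i ≠ j+2 fails. So xy^t z = a^{p+p!} b^{p+p!-2} ∉ L.
Contradiction. Therefore L is not regular.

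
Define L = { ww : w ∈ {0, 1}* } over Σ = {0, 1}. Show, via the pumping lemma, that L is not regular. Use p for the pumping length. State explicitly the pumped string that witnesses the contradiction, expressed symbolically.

Assume L is regular; let p be its pumping constant.
Take w = 0^p 1^p 0^p 1^p = uu where u = 0^p1^p; then w ∈ L and |w| = 4p ≥ p.
The pumping lemma gives a decomposition w = xyz where |xy| ≤ p and |y| > 0.
The first p characters of w are 0's, so xy (and hence y) consists only of 0's. Write y = 0^k, 1 ≤ k ≤ p.
Pump with i = 2: xy^2z = 0^{p+k} 1^p 0^p 1^p, of length 4p+k. Suppose this equals vv. The string starts with 0 and ends with 1, so v does too; thus the boundary between the two copies of v is a 1→0 transition. There is exactly one such transition, at position 2p+k, so |v| = 2p+k and |vv| = 4p+2k ≠ 4p+k since k ≥ 1. So xy^2z ∉ L.
This contradicts the pumping lemma, so L is not regular.

0^{p+k} 1^p 0^p 1^p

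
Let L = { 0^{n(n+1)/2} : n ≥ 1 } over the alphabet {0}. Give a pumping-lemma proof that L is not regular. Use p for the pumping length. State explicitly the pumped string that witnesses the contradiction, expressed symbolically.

Assume L is regular. Let p be the pumping length given by the pumping lemma.
Take w = 0^{p(p+1)/2} ∈ L with |w| = p(p+1)/2 ≥ p.
The pumping lemma gives a decomposition w = xyz where |xy| ≤ p and y is nonempty.
Then y = 0^k for some k with 1 ≤ k ≤ p.
Pump with i = 2: xy^2z = 0^{p(p+1)/2+k}. Since 1 ≤ k ≤ p, p(p+1)/2 < p(p+1)/2+k ≤ p(p+1)/2+p < (p+1)(p+2)/2, so p(p+1)/2+k is strictly between consecutive triangular numbers. So xy^2z ∉ L.
This contradicts the pumping lemma, so L is not regular.

0^{p(p+1)/2+k}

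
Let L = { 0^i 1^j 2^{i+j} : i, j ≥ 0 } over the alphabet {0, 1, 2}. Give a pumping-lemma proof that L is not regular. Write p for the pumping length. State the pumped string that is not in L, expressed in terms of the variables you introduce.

Suppose for contradiction that L is regular, and let p be the pumping length.
Take w = 0^p 1^p 2^{2p} ∈ L (with i=j=p, i+j=2p), |w| = 4p ≥ p.
The pumping lemma gives a decomposition w = xyz where |xy| ≤ p and y is nonempty.
The first p characters of w are 0's, so xy (and hence y) consists only of 0's. Write y = 0^k, 1 ≤ k ≤ p.
Consider xy^2z = 0^{p+k} 1^p 2^{2p}. Now the 0- and 1-counts sum to 2p+k, but the 2-count is 2p ≠ 2p+k. So xy^2z ∉ L.
This contradicts the pumping lemma, so L is not regular.

0^{p+k} 1^p 2^{2p}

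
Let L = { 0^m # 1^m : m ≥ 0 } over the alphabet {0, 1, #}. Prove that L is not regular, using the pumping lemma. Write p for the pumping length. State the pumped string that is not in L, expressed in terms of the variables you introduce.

Toward a contradiction, assume L is regular with pumping length p.
Take w = 0^p # 1^p ∈ L with |w| = 2p+1 ≥ p.
Write w = xyz as guaranteed by the lemma, with |xy| ≤ p and y is nonempty.
The first p characters of w are 0's, so xy (and hence y) consists only of 0's. Write y = 0^k, 1 ≤ k ≤ p.
Pump with i = 2: xy^2z = 0^{p+k} # 1^p, which would require p+k = p. But k ≥ 1, so xy^2z ∉ L.
This contradicts the pumping lemma, so L is not regular.

0^{p+k} # 1^p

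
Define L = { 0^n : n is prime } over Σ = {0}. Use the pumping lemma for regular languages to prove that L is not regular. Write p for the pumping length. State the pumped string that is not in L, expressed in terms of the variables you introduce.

0^{q(1+k)}

Assume L is regular; let p be its pumping constant.
Let q be a prime with q ≥ p+2 (infinitely many primes exist), and take w = 0^q ∈ L with |w| = q ≥ p.
Write w = xyz as guaranteed by the lemma, with |xy| ≤ p and y is nonempty.
Then y = 0^k for some k with 1 ≤ k ≤ p.
Since 1 ≤ k ≤ p, |xz| = q-k. Pump with i = q+1: |xy^{q+1}z| = (q-k)+(q+1)k = q+qk = q(1+k), which is composite (both factors ≥ 2). So xy^{q+1}z = 0^{q(1+k)} ∉ L.
This contradicts the pumping lemma, so L is not regular.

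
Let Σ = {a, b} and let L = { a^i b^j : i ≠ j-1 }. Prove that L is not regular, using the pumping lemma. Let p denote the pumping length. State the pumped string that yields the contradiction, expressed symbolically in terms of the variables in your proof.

Toward a contradiction, assume L is regular with pumping length p.
Choose w = a^p b^{p+p!+1}. Since p ≠ (p+p!+1)-1 = p+p!, w ∈ L; and |w| ≥ p.
Write w = xyz as guaranteed by the lemma, with |xy| ≤ p and y is nonempty.
Because |xy| ≤ p and w begins with p copies of a, we have y = a^k with 1 ≤ k ≤ p.
Since 1 ≤ k ≤ p, k divides p!; set t = 1 + p!/k. Then xy^t z has p + (p!/k)·k = p + p! copies of a. Now the a-count is p+p! and (b-count)-1 = (p+p!+1)-1 = p+p!, so i ≠ j-1 fails. So xy^t z = a^{p+p!} b^{p+p!+1} ∉ L.
Contradiction. Therefore L is not regular.

a^{p+p!} b^{p+p!+1}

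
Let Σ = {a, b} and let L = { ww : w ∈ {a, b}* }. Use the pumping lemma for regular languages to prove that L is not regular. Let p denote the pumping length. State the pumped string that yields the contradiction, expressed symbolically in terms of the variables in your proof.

Toward a contradiction, assume L is regular with pumping length p.
Take w = a^p b^p a^p b^p = uu where u = a^pb^p; then w ∈ L and |w| = 4p ≥ p.
Write w = xyz as guaranteed by the lemma, with |xy| ≤ p and y is nonempty.
Since the first p symbols of w are all a's and |xy| ≤ p, y lies entirely in the leading a-block: y = a^k for some k with 1 ≤ k ≤ p.
Pump with i = 2: xy^2z = a^{p+k} b^p a^p b^p, of length 4p+k. Suppose this equals vv. The string starts with a and ends with b, so v does too; thus the boundary between the two copies of v is a b→a transition. There is exactly one such transition, at position 2p+k, so |v| = 2p+k and |vv| = 4p+2k ≠ 4p+k since k ≥ 1. So xy^2z ∉ L.
Contradiction. Therefore L is not regular.

a^{p+k} b^p a^p b^p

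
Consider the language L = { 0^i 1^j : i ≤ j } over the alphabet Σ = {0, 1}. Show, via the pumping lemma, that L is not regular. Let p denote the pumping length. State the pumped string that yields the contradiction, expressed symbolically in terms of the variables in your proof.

0^{p+k} 1^p

Suppose for contradiction that L is regular, and let p be the pumping length.
Choose w = 0^p 1^p ∈ L, with |w| = 2p ≥ p.
By the pumping lemma, w = xyz with |xy| ≤ p and y is nonempty.
Because |xy| ≤ p and w begins with p copies of 0, we have y = 0^k with 1 ≤ k ≤ p.
Consider xy^2z = 0^{p+k} 1^p. Since k ≥ 1, the 0-count p+k exceeds the 1-count p, so i ≤ j fails; thus xy^2z ∉ L.
Contradiction. Therefore L is not regular.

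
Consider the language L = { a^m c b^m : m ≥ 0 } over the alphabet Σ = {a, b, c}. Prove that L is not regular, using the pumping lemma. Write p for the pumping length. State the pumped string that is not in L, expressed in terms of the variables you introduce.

Assume L is regular. Let p be the pumping length given by the pumping lemma.
Take w = a^p c b^p ∈ L with |w| = 2p+1 ≥ p.
By the pumping lemma, w = xyz with |xy| ≤ p and |y| > 0.
Because |xy| ≤ p and w begins with p copies of a, we have y = a^k with 1 ≤ k ≤ p.
Pump with i = 2: xy^2z = a^{p+k} c b^p, which would require p+k = p. But k ≥ 1, so xy^2z ∉ L.
This contradicts the pumping lemma, so L is not regular.

a^{p+k} c b^p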